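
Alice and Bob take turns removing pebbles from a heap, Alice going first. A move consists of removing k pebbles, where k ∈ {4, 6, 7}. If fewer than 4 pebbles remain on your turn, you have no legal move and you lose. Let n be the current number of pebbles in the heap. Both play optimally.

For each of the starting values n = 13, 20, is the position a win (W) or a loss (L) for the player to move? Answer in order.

Use the standard recursion: the mover loses at a terminal position; elsewhere, the mover wins exactly when some move hands the opponent an L position.
n=0: no move → L
n=1: no move → L
n=2: no move → L
n=3: no move → L
n=4: can move to 0, which is L ⇒ W
n=5: can move to 1, which is L ⇒ W
n=6: can move to 2, which is L ⇒ W
n=7: can move to 3, which is L ⇒ W
n=8: can move to 2, which is L ⇒ W
n=9: can move to 3, which is L ⇒ W
n=10: can move to 3, which is L ⇒ W
n=11: moves to 7(W), 5(W), 4(W); every one is W ⇒ L
n=12: moves to 8(W), 6(W), 5(W); every one is W ⇒ L
n=13: moves to 9(W), 7(W), 6(W); every one is W ⇒ L
n=14: moves to 10(W), 8(W), 7(W); every one is W ⇒ L
n=15: can move to 11, which is L ⇒ W
n=16: can move to 12, which is L ⇒ W
n=17: can move to 13, which is L ⇒ W
n=18: can move to 14, which is L ⇒ W
n=19: can move to 13, which is L ⇒ W
n=20: can move to 14, which is L ⇒ W

13: L, 20: W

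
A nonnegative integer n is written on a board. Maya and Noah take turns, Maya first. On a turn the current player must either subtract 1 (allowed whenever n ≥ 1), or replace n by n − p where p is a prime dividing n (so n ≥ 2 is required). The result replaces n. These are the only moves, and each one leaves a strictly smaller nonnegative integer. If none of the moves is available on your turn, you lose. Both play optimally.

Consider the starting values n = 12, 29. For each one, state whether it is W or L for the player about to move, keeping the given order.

Use the standard recursion: the mover loses at a terminal position; elsewhere, the mover wins exactly when some move hands the opponent an L position.
n=0: no move → L
n=1: →0(L), so W
n=2: →0(L), so W
n=3: →0(L), so W
n=4: →2(W), 3(W) — all W, so L
n=5: →0(L), so W
n=6: →4(L), so W
n=7: →0(L), so W
n=8: →6(W), 7(W) — all W, so L
n=9: →8(L), so W
n=10: →8(L), so W
n=11: →0(L), so W
n=12: →9(W), 10(W), 11(W) — all W, so L
n=13: →0(L), so W
n=14: →12(L), so W
n=15: →12(L), so W
n=16: →14(W), 15(W) — all W, so L
n=17: →0(L), so W
n=18: →16(L), so W
n=19: →0(L), so W
n=20: →15(W), 18(W), 19(W) — all W, so L
n=21: →20(L), so W
n=22: →20(L), so W
n=23: →0(L), so W
n=24: →21(W), 22(W), 23(W) — all W, so L
n=25: →20(L), so W
n=26: →24(L), so W
n=27: →24(L), so W
n=28: →21(W), 26(W), 27(W) — all W, so L
n=29: →0(L), so W

12: L, 29: W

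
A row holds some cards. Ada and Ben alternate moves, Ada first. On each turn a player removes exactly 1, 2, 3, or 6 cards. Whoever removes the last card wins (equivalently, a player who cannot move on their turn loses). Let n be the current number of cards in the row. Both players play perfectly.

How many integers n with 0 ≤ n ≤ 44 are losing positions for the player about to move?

12

Use the standard recursion: the mover loses at a terminal position; elsewhere, the mover wins exactly when some move hands the opponent an L position.
n=0: no move → L
n=1: →0(L), so W
n=2: →0(L), so W
n=3: →0(L), so W
n=4: →3(W), 2(W), 1(W) — all W, so L
n=5: →4(L), so W
n=6: →4(L), so W
n=7: →4(L), so W
n=8: →7(W), 6(W), 5(W), 2(W) — all W, so L
n=9: →8(L), so W
n=10: →8(L), so W
n=11: →8(L), so W
n=12: →11(W), 10(W), 9(W), 6(W) — all W, so L
n=13: →12(L), so W
n=14: →12(L), so W
n=15: →12(L), so W
n=16: →15(W), 14(W), 13(W), 10(W) — all W, so L
n=17: →16(L), so W
n=18: →16(L), so W
n=19: →16(L), so W
n=20: →19(W), 18(W), 17(W), 14(W) — all W, so L
n=21: →20(L), so W
n=22: →20(L), so W
n=23: →20(L), so W
n=24: →23(W), 22(W), 21(W), 18(W) — all W, so L
n=25: →24(L), so W
n=26: →24(L), so W
n=27: →24(L), so W
n=28: →27(W), 26(W), 25(W), 22(W) — all W, so L
n=29: →28(L), so W
n=30: →28(L), so W
n=31: →28(L), so W
n=32: →31(W), 30(W), 29(W), 26(W) — all W, so L
n=33: →32(L), so W
n=34: →32(L), so W
n=35: →32(L), so W
n=36: →35(W), 34(W), 33(W), 30(W) — all W, so L
n=37: →36(L), so W
n=38: →36(L), so W
n=39: →36(L), so W
n=40: →39(W), 38(W), 37(W), 34(W) — all W, so L
n=41: →40(L), so W
n=42: →40(L), so W
n=43: →40(L), so W
n=44: →43(W), 42(W), 41(W), 38(W) — all W, so L
L entries with 0 ≤ n ≤ 44: n = 0, 4, 8, 12, 16, 20, 24, 28, 32, 36, 40, 44; that makes 12.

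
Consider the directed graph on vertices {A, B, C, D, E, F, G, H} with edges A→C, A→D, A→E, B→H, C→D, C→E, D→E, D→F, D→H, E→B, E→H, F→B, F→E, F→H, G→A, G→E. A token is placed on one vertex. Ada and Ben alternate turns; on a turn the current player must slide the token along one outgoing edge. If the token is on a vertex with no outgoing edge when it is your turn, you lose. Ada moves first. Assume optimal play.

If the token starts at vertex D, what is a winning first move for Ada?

Compute win/loss labels from the base case upward. A position with no move is L. Any other position is W if it can reach an L in one move, else L.
Every edge goes from a vertex to one that appears earlier in the order H, B, E, F, D, C, A, G, so processing vertices in that order labels each vertex after all of its successors.
H: no outgoing edge → L
B: reaches L-position H → W
E: reaches L-position H → W
F: reaches L-position H → W
D: reaches L-position H → W
C: only reaches D(W), E(W), all W → L
A: reaches L-position C → W
G: only reaches A(W), E(W), all W → L
From D, the L positions reachable in one move are: H.

Move to H.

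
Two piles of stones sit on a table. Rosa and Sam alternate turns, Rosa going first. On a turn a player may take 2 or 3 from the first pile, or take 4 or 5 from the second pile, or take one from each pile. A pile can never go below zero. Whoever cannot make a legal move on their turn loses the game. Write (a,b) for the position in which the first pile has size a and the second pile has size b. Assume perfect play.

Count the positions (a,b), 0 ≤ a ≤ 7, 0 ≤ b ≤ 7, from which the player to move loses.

23

Label each position W (a win for the player to move) or L (a loss). A position with no legal move is L; any other position is W exactly when some move reaches an L, and L when every move reaches a W.
Every move lowers a or b (never raises either), so fill the grid row by row in increasing a, and left to right within a row: each cell's successors are then already labelled.
      b=0  b=1  b=2  b=3  b=4  b=5  b=6  b=7
a=0:    L    L    L    L    W    W    W    W
a=1:    L    W    W    W    W    W    L    L
a=2:    W    W    W    W    L    L    L    W
a=3:    W    W    W    W    L    W    W    W
a=4:    W    L    L    L    W    W    W    W
a=5:    L    L    W    W    W    W    W    L
a=6:    L    W    W    W    W    W    L    L
a=7:    W    W    W    W    L    L    L    W
Cells with no legal move (terminal, hence L): (0,0), (0,1), (0,2), (0,3), (1,0).
The remaining L cells, each justified by listing all of its moves:
(1,6): moves to (1,2)(W), (1,1)(W), (0,5)(W); every one is W ⇒ L
(1,7): moves to (1,3)(W), (1,2)(W), (0,6)(W); every one is W ⇒ L
(2,4): moves to (0,4)(W), (2,0)(W), (1,3)(W); every one is W ⇒ L
(2,5): moves to (0,5)(W), (2,1)(W), (2,0)(W), (1,4)(W); every one is W ⇒ L
(2,6): moves to (0,6)(W), (2,2)(W), (2,1)(W), (1,5)(W); every one is W ⇒ L
(3,4): moves to (1,4)(W), (0,4)(W), (3,0)(W), (2,3)(W); every one is W ⇒ L
(4,1): moves to (2,1)(W), (1,1)(W), (3,0)(W); every one is W ⇒ L
(4,2): moves to (2,2)(W), (1,2)(W), (3,1)(W); every one is W ⇒ L
(4,3): moves to (2,3)(W), (1,3)(W), (3,2)(W); every one is W ⇒ L
(5,0): moves to (3,0)(W), (2,0)(W); every one is W ⇒ L
(5,1): moves to (3,1)(W), (2,1)(W), (4,0)(W); every one is W ⇒ L
(5,7): moves to (3,7)(W), (2,7)(W), (5,3)(W), (5,2)(W), (4,6)(W); every one is W ⇒ L
(6,0): moves to (4,0)(W), (3,0)(W); every one is W ⇒ L
(6,6): moves to (4,6)(W), (3,6)(W), (6,2)(W), (6,1)(W), (5,5)(W); every one is W ⇒ L
(6,7): moves to (4,7)(W), (3,7)(W), (6,3)(W), (6,2)(W), (5,6)(W); every one is W ⇒ L
(7,4): moves to (5,4)(W), (4,4)(W), (7,0)(W), (6,3)(W); every one is W ⇒ L
(7,5): moves to (5,5)(W), (4,5)(W), (7,1)(W), (7,0)(W), (6,4)(W); every one is W ⇒ L
(7,6): moves to (5,6)(W), (4,6)(W), (7,2)(W), (7,1)(W), (6,5)(W); every one is W ⇒ L
Every other cell has at least one move into one of the L cells above, so it is W.
L cells per row: a=0: 4, a=1: 3, a=2: 3, a=3: 1, a=4: 3, a=5: 3, a=6: 3, a=7: 3; total 23.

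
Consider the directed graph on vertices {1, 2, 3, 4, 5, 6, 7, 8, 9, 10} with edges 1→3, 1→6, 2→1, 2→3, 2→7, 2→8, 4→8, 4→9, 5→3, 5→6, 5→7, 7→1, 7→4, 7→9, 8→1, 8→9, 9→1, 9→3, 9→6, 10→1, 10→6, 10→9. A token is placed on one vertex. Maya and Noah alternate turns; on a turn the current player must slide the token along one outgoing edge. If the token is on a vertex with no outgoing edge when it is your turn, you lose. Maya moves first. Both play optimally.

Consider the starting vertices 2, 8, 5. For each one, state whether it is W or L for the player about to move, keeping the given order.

2: W, 8: L, 5: W

Use the standard recursion: the mover loses at a terminal position; elsewhere, the mover wins exactly when some move hands the opponent an L position.
Every edge goes from a vertex to one that appears earlier in the order 6, 3, 1, 9, 8, 10, 4, 7, 2, 5, so processing vertices in that order labels each vertex after all of its successors.
6: no outgoing edge → L
3: no outgoing edge → L
1: reaches L-position 3 → W
9: reaches L-position 3 → W
8: only reaches 9(W), 1(W), all W → L
10: reaches L-position 6 → W
4: reaches L-position 8 → W
7: only reaches 4(W), 9(W), 1(W), all W → L
2: reaches L-position 7 → W
5: reaches L-position 7 → W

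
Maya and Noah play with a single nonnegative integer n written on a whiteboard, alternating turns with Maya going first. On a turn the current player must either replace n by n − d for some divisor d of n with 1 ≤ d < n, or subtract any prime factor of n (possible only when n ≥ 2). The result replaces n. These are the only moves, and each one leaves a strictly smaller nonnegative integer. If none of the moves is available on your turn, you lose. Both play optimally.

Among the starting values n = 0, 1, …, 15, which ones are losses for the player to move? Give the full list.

Build the W/L table. Terminal = L. A non-terminal position is W if it has a move to some L; otherwise it is L.
n=0: no move → L
n=1: no move → L
n=2: →0(L), so W
n=3: →0(L), so W
n=4: →2(W), 3(W) — all W, so L
n=5: →0(L), so W
n=6: →4(L), so W
n=7: →0(L), so W
n=8: →4(L), so W
n=9: →6(W), 8(W) — all W, so L
n=10: →9(L), so W
n=11: →0(L), so W
n=12: →9(L), so W
n=13: →0(L), so W
n=14: →7(W), 12(W), 13(W) — all W, so L
n=15: →14(L), so W
The losing starting values of n are exactly the entries labelled L in this table (5 of them).

0, 1, 4, 9, 14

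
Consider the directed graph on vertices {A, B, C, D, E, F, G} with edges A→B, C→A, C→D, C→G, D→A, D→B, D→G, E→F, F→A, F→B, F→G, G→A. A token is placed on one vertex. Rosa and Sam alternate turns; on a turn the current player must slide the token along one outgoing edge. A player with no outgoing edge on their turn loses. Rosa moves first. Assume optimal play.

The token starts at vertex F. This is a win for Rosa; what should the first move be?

Move to G.

Work bottom-up. With no move the player to move loses. Otherwise the position is W if at least one move leads to an L position for the opponent, and L if every move leads to a W.
Every edge goes from a vertex to one that appears earlier in the order B, A, G, D, C, F, E, so processing vertices in that order labels each vertex after all of its successors.
B: no outgoing edge → L
A: can move to B, which is L ⇒ W
G: the only move is to A(W), a W ⇒ L
D: can move to G, which is L ⇒ W
C: can move to G, which is L ⇒ W
F: can move to G, which is L ⇒ W
E: the only move is to F(W), a W ⇒ L
From F, the L positions reachable in one move are: G, B. Any move reaching one of these is winning.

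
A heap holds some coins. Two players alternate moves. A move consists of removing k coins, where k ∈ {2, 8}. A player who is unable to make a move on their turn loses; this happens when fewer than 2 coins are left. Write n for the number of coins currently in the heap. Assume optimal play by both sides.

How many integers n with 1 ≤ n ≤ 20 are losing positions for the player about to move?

Positions with no move are L. A position that does have a move is losing for the player to move precisely when every available move leads to a winning position for the opponent. Fill in the labels:
n=0: no move → L
n=1: no move → L
n=2: reaches L-position 0 → W
n=3: reaches L-position 1 → W
n=4: only reaches 2(W), which is W → L
n=5: only reaches 3(W), which is W → L
n=6: reaches L-position 4 → W
n=7: reaches L-position 5 → W
n=8: reaches L-position 0 → W
n=9: reaches L-position 1 → W
n=10: only reaches 8(W), 2(W), all W → L
n=11: only reaches 9(W), 3(W), all W → L
n=12: reaches L-position 10 → W
n=13: reaches L-position 11 → W
n=14: only reaches 12(W), 6(W), all W → L
n=15: only reaches 13(W), 7(W), all W → L
n=16: reaches L-position 14 → W
n=17: reaches L-position 15 → W
n=18: reaches L-position 10 → W
n=19: reaches L-position 11 → W
n=20: only reaches 18(W), 12(W), all W → L
L entries with 1 ≤ n ≤ 20 (n=0 is outside the asked range and is not counted): n = 1, 4, 5, 10, 11, 14, 15, 20; that makes 8.

8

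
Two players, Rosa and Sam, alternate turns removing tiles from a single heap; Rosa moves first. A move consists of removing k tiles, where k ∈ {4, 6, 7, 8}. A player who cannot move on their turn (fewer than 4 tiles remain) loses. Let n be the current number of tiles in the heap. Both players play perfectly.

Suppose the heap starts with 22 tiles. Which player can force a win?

Use the standard recursion: the mover loses at a terminal position; elsewhere, the mover wins exactly when some move hands the opponent an L position.
n=0: no move → L
n=1: no move → L
n=2: no move → L
n=3: no move → L
n=4: can move to 0, which is L ⇒ W
n=5: can move to 1, which is L ⇒ W
n=6: can move to 2, which is L ⇒ W
n=7: can move to 3, which is L ⇒ W
n=8: can move to 2, which is L ⇒ W
n=9: can move to 3, which is L ⇒ W
n=10: can move to 3, which is L ⇒ W
n=11: can move to 3, which is L ⇒ W
n=12: moves to 8(W), 6(W), 5(W), 4(W); every one is W ⇒ L
n=13: moves to 9(W), 7(W), 6(W), 5(W); every one is W ⇒ L
n=14: moves to 10(W), 8(W), 7(W), 6(W); every one is W ⇒ L
n=15: moves to 11(W), 9(W), 8(W), 7(W); every one is W ⇒ L
n=16: can move to 12, which is L ⇒ W
n=17: can move to 13, which is L ⇒ W
n=18: can move to 14, which is L ⇒ W
n=19: can move to 15, which is L ⇒ W
n=20: can move to 14, which is L ⇒ W
n=21: can move to 15, which is L ⇒ W
n=22: can move to 15, which is L ⇒ W
The starting position 22 is W: Rosa should remove 7, leaving 15, handing over an L position.

Rosa wins.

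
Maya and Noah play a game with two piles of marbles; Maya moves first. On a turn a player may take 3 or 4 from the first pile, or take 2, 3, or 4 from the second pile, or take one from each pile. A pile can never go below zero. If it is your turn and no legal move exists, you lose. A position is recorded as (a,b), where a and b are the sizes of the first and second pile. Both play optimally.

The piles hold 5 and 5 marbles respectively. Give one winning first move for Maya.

Move to (2,5).

Classify positions by backward induction: terminal positions (no move available) are L. From any other position, the mover wins iff some move reaches an L.
No move ever increases a pile, so every position that can arise here has a ≤ 5 and b ≤ 5; it is enough to label the cells with 0 ≤ a ≤ 5 and 0 ≤ b ≤ 5.
Every move lowers a or b (never raises either), so fill the grid row by row in increasing a, and left to right within a row: each cell's successors are then already labelled.
      b=0  b=1  b=2  b=3  b=4  b=5
a=0:    L    L    W    W    W    W
a=1:    L    W    W    W    W    L
a=2:    L    W    W    W    W    L
a=3:    W    W    L    L    W    W
a=4:    W    W    L    W    W    W
a=5:    W    L    L    W    W    W
Cells with no legal move (terminal, hence L): (0,0), (0,1), (1,0), (2,0).
The remaining L cells, each justified by listing all of its moves:
(1,5): only reaches (1,3)(W), (1,2)(W), (1,1)(W), (0,4)(W), all W → L
(2,5): only reaches (2,3)(W), (2,2)(W), (2,1)(W), (1,4)(W), all W → L
(3,2): only reaches (0,2)(W), (3,0)(W), (2,1)(W), all W → L
(3,3): only reaches (0,3)(W), (3,1)(W), (3,0)(W), (2,2)(W), all W → L
(4,2): only reaches (1,2)(W), (0,2)(W), (4,0)(W), (3,1)(W), all W → L
(5,1): only reaches (2,1)(W), (1,1)(W), (4,0)(W), all W → L
(5,2): only reaches (2,2)(W), (1,2)(W), (5,0)(W), (4,1)(W), all W → L
Every other cell has at least one move into one of the L cells above, so it is W.
From (5,5), the L positions reachable in one move are: (2,5), (1,5), (5,2), (5,1). Any move reaching one of these is winning.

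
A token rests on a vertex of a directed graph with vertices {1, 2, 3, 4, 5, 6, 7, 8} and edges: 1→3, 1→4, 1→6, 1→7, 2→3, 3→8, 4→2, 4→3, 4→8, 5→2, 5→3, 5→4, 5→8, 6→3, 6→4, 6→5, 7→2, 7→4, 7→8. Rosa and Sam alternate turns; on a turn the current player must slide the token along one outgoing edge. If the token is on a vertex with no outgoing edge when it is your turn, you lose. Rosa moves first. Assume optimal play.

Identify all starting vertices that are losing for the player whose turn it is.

2, 6, 8

Compute win/loss labels from the base case upward. A position with no move is L. Any other position is W if it can reach an L in one move, else L.
Every edge goes from a vertex to one that appears earlier in the order 8, 3, 2, 4, 5, 7, 6, 1, so processing vertices in that order labels each vertex after all of its successors.
8: no outgoing edge → L
3: W (go to 8, an L position)
2: L (sole option 3(W) is W)
4: W (go to 2, an L position)
5: W (go to 2, an L position)
7: W (go to 2, an L position)
6: L (options 5(W), 4(W), 3(W) are all W)
1: W (go to 6, an L position)
Reading off the rows marked L gives the requested list; there are 3 such vertices.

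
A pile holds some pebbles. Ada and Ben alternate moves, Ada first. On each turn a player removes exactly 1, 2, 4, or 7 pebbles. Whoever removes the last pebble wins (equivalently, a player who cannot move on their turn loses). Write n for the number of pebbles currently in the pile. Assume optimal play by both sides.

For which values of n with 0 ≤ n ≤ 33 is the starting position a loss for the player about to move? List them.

Compute win/loss labels from the base case upward. A position with no move is L. Any other position is W if it can reach an L in one move, else L.
n=0: no move → L
n=1: can move to 0, which is L ⇒ W
n=2: can move to 0, which is L ⇒ W
n=3: moves to 2(W), 1(W); every one is W ⇒ L
n=4: can move to 3, which is L ⇒ W
n=5: can move to 3, which is L ⇒ W
n=6: moves to 5(W), 4(W), 2(W); every one is W ⇒ L
n=7: can move to 6, which is L ⇒ W
n=8: can move to 6, which is L ⇒ W
n=9: moves to 8(W), 7(W), 5(W), 2(W); every one is W ⇒ L
n=10: can move to 9, which is L ⇒ W
n=11: can move to 9, which is L ⇒ W
n=12: moves to 11(W), 10(W), 8(W), 5(W); every one is W ⇒ L
n=13: can move to 12, which is L ⇒ W
n=14: can move to 12, which is L ⇒ W
n=15: moves to 14(W), 13(W), 11(W), 8(W); every one is W ⇒ L
n=16: can move to 15, which is L ⇒ W
n=17: can move to 15, which is L ⇒ W
n=18: moves to 17(W), 16(W), 14(W), 11(W); every one is W ⇒ L
n=19: can move to 18, which is L ⇒ W
n=20: can move to 18, which is L ⇒ W
n=21: moves to 20(W), 19(W), 17(W), 14(W); every one is W ⇒ L
n=22: can move to 21, which is L ⇒ W
n=23: can move to 21, which is L ⇒ W
n=24: moves to 23(W), 22(W), 20(W), 17(W); every one is W ⇒ L
n=25: can move to 24, which is L ⇒ W
n=26: can move to 24, which is L ⇒ W
n=27: moves to 26(W), 25(W), 23(W), 20(W); every one is W ⇒ L
n=28: can move to 27, which is L ⇒ W
n=29: can move to 27, which is L ⇒ W
n=30: moves to 29(W), 28(W), 26(W), 23(W); every one is W ⇒ L
n=31: can move to 30, which is L ⇒ W
n=32: can move to 30, which is L ⇒ W
n=33: moves to 32(W), 31(W), 29(W), 26(W); every one is W ⇒ L
Reading off the rows marked L gives the requested list; there are 12 such values of n.

0, 3, 6, 9, 12, 15, 18, 21, 24, 27, 30, 33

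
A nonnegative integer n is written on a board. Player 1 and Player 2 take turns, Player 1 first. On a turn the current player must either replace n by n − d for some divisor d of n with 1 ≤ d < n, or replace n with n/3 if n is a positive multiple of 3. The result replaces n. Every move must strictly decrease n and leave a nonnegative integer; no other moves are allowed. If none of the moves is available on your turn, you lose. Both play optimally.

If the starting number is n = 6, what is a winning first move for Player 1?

Move to 4.

Label each position W (a win for the player to move) or L (a loss). A position with no legal move is L; any other position is W exactly when some move reaches an L, and L when every move reaches a W.
n=0: no move → L
n=1: no move → L
n=2: →1(L), so W
n=3: →1(L), so W
n=4: →2(W), 3(W) — all W, so L
n=5: →4(L), so W
n=6: →4(L), so W
From 6, the L positions reachable in one move are: 4.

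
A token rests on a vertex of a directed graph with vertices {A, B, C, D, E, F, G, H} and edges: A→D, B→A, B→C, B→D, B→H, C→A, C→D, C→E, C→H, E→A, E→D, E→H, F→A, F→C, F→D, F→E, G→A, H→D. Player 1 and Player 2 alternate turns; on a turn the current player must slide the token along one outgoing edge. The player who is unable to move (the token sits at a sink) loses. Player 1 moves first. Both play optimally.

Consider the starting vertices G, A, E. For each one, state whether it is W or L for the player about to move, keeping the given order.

G: L, A: W, E: W

Use the standard recursion: the mover loses at a terminal position; elsewhere, the mover wins exactly when some move hands the opponent an L position.
Every edge goes from a vertex to one that appears earlier in the order D, A, H, E, C, G, F, B, so processing vertices in that order labels each vertex after all of its successors.
D: no outgoing edge → L
A: can move to D, which is L ⇒ W
H: can move to D, which is L ⇒ W
E: can move to D, which is L ⇒ W
C: can move to D, which is L ⇒ W
G: the only move is to A(W), a W ⇒ L
F: can move to D, which is L ⇒ W
B: can move to D, which is L ⇒ W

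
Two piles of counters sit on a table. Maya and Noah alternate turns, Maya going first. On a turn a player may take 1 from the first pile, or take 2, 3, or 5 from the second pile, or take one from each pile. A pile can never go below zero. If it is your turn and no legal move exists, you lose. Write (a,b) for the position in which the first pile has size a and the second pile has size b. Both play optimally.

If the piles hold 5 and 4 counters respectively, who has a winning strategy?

Compute win/loss labels from the base case upward. A position with no move is L. Any other position is W if it can reach an L in one move, else L.
No move ever increases a pile, so every position that can arise here has a ≤ 5 and b ≤ 4; it is enough to label the cells with 0 ≤ a ≤ 5 and 0 ≤ b ≤ 4.
Every move lowers a or b (never raises either), so fill the grid row by row in increasing a, and left to right within a row: each cell's successors are then already labelled.
      b=0  b=1  b=2  b=3  b=4
a=0:    L    L    W    W    W
a=1:    W    W    W    L    L
a=2:    L    L    W    W    W
a=3:    W    W    W    L    L
a=4:    L    L    W    W    W
a=5:    W    W    W    L    L
Cells with no legal move (terminal, hence L): (0,0), (0,1).
The remaining L cells, each justified by listing all of its moves:
(1,3): →(0,3)(W), (1,1)(W), (1,0)(W), (0,2)(W) — all W, so L
(1,4): →(0,4)(W), (1,2)(W), (1,1)(W), (0,3)(W) — all W, so L
(2,0): →(1,0)(W) only, which is W, so L
(2,1): →(1,1)(W), (1,0)(W) — all W, so L
(3,3): →(2,3)(W), (3,1)(W), (3,0)(W), (2,2)(W) — all W, so L
(3,4): →(2,4)(W), (3,2)(W), (3,1)(W), (2,3)(W) — all W, so L
(4,0): →(3,0)(W) only, which is W, so L
(4,1): →(3,1)(W), (3,0)(W) — all W, so L
(5,3): →(4,3)(W), (5,1)(W), (5,0)(W), (4,2)(W) — all W, so L
(5,4): →(4,4)(W), (5,2)(W), (5,1)(W), (4,3)(W) — all W, so L
Every other cell has at least one move into one of the L cells above, so it is W.
The starting position (5,4) is L: whatever Maya does, the opponent receives a W position.

Noah wins.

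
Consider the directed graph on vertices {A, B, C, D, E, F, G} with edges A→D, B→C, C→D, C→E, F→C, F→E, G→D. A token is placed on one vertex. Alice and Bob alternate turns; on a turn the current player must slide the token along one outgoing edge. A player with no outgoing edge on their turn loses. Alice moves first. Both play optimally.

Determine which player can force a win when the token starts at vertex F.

Positions with no move are L. A position that does have a move is losing for the player to move precisely when every available move leads to a winning position for the opponent. Fill in the labels:
Every edge goes from a vertex to one that appears earlier in the order D, E, G, C, F, A, B, so processing vertices in that order labels each vertex after all of its successors.
D: no outgoing edge → L
E: no outgoing edge → L
G: →D(L), so W
C: →E(L), so W
F: →E(L), so W
A: →D(L), so W
B: →C(W) only, which is W, so L
The starting position F is W: Alice should move to E, handing over an L position.

Alice wins.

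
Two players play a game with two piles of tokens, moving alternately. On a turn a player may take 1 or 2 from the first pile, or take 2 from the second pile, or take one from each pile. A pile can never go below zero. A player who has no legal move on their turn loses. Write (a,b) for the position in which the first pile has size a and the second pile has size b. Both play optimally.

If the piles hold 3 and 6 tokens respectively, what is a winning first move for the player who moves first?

Positions with no move are L. A position that does have a move is losing for the player to move precisely when every available move leads to a winning position for the opponent. Fill in the labels:
No move ever increases a pile, so every position that can arise here has a ≤ 3 and b ≤ 6; it is enough to label the cells with 0 ≤ a ≤ 3 and 0 ≤ b ≤ 6.
Every move lowers a or b (never raises either), so fill the grid row by row in increasing a, and left to right within a row: each cell's successors are then already labelled.
      b=0  b=1  b=2  b=3  b=4  b=5  b=6
a=0:    L    L    W    W    L    L    W
a=1:    W    W    W    L    W    W    W
a=2:    W    W    L    W    W    W    L
a=3:    L    L    W    W    L    L    W
Cells with no legal move (terminal, hence L): (0,0), (0,1).
The remaining L cells, each justified by listing all of its moves:
(0,4): →(0,2)(W) only, which is W, so L
(0,5): →(0,3)(W) only, which is W, so L
(1,3): →(0,3)(W), (1,1)(W), (0,2)(W) — all W, so L
(2,2): →(1,2)(W), (0,2)(W), (2,0)(W), (1,1)(W) — all W, so L
(2,6): →(1,6)(W), (0,6)(W), (2,4)(W), (1,5)(W) — all W, so L
(3,0): →(2,0)(W), (1,0)(W) — all W, so L
(3,1): →(2,1)(W), (1,1)(W), (2,0)(W) — all W, so L
(3,4): →(2,4)(W), (1,4)(W), (3,2)(W), (2,3)(W) — all W, so L
(3,5): →(2,5)(W), (1,5)(W), (3,3)(W), (2,4)(W) — all W, so L
Every other cell has at least one move into one of the L cells above, so it is W.
From (3,6), the L positions reachable in one move are: (2,6), (3,4). Any move reaching one of these is winning.

Move to (2,6).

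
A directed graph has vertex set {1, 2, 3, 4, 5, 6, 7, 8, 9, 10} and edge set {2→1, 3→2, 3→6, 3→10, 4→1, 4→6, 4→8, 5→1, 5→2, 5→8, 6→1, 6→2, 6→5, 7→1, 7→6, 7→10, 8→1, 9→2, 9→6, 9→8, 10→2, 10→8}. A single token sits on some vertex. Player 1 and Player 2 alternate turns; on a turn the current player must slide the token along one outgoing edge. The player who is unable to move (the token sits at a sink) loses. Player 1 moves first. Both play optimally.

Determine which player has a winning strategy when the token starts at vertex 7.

Positions with no move are L. A position that does have a move is losing for the player to move precisely when every available move leads to a winning position for the opponent. Fill in the labels:
Every edge goes from a vertex to one that appears earlier in the order 1, 2, 8, 5, 10, 6, 9, 3, 7, 4, so processing vertices in that order labels each vertex after all of its successors.
1: no outgoing edge → L
2: can move to 1, which is L ⇒ W
8: can move to 1, which is L ⇒ W
5: can move to 1, which is L ⇒ W
10: moves to 8(W), 2(W); every one is W ⇒ L
6: can move to 1, which is L ⇒ W
9: moves to 6(W), 8(W), 2(W); every one is W ⇒ L
3: can move to 10, which is L ⇒ W
7: can move to 10, which is L ⇒ W
4: can move to 1, which is L ⇒ W
From 7 Player 1 can move to 10, reaching an L position.

Player 1 wins.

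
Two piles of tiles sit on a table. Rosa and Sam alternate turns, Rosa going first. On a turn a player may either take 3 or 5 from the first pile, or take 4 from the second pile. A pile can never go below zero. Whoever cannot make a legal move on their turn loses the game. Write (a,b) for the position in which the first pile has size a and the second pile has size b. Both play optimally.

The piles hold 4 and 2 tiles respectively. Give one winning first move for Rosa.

Build the W/L table. Terminal = L. A non-terminal position is W if it has a move to some L; otherwise it is L.
No move ever increases a pile, so every position that can arise here has a ≤ 4 and b ≤ 2; it is enough to label the cells with 0 ≤ a ≤ 4 and 0 ≤ b ≤ 2.
Every move lowers a or b (never raises either), so fill the grid row by row in increasing a, and left to right within a row: each cell's successors are then already labelled.
      b=0  b=1  b=2
a=0:    L    L    L
a=1:    L    L    L
a=2:    L    L    L
a=3:    W    W    W
a=4:    W    W    W
Cells with no legal move (terminal, hence L): (0,0), (0,1), (0,2), (1,0), (1,1), (1,2), (2,0), (2,1), (2,2).
Every other cell has at least one move into one of the L cells above, so it is W.
From (4,2), the L positions reachable in one move are: (1,2).

Move to (1,2).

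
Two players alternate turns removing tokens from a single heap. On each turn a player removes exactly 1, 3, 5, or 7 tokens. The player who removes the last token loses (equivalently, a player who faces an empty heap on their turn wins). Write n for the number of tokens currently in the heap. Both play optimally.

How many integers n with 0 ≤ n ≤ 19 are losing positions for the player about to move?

Compute win/loss labels from the base case upward. A position with no move is W. Any other position is W if it can reach an L in one move, else L.
n=0: no move; the opponent has just taken the last token and therefore loses → W
n=1: only reaches 0(W), which is W → L
n=2: reaches L-position 1 → W
n=3: only reaches 2(W), 0(W), all W → L
n=4: reaches L-position 3 → W
n=5: only reaches 4(W), 2(W), 0(W), all W → L
n=6: reaches L-position 5 → W
n=7: only reaches 6(W), 4(W), 2(W), 0(W), all W → L
n=8: reaches L-position 7 → W
n=9: only reaches 8(W), 6(W), 4(W), 2(W), all W → L
n=10: reaches L-position 9 → W
n=11: only reaches 10(W), 8(W), 6(W), 4(W), all W → L
n=12: reaches L-position 11 → W
n=13: only reaches 12(W), 10(W), 8(W), 6(W), all W → L
n=14: reaches L-position 13 → W
n=15: only reaches 14(W), 12(W), 10(W), 8(W), all W → L
n=16: reaches L-position 15 → W
n=17: only reaches 16(W), 14(W), 12(W), 10(W), all W → L
n=18: reaches L-position 17 → W
n=19: only reaches 18(W), 16(W), 14(W), 12(W), all W → L
L entries with 0 ≤ n ≤ 19: n = 1, 3, 5, 7, 9, 11, 13, 15, 17, 19; that makes 10.

10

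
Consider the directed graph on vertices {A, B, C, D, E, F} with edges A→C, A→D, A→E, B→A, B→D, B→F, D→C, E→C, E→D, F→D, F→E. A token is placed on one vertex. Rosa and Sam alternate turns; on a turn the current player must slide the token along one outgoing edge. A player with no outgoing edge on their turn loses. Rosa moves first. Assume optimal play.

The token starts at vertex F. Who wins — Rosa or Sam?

Sam wins.

Work bottom-up. With no move the player to move loses. Otherwise the position is W if at least one move leads to an L position for the opponent, and L if every move leads to a W.
Every edge goes from a vertex to one that appears earlier in the order C, D, E, F, A, B, so processing vertices in that order labels each vertex after all of its successors.
C: no outgoing edge → L
D: W (go to C, an L position)
E: W (go to C, an L position)
F: L (options E(W), D(W) are all W)
A: W (go to C, an L position)
B: W (go to F, an L position)
Every move from F reaches a W position, so the mover loses.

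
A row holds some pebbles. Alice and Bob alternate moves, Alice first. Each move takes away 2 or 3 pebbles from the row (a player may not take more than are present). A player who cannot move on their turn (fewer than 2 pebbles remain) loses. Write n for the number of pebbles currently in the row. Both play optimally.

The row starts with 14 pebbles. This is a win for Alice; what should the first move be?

Label each position W (a win for the player to move) or L (a loss). A position with no legal move is L; any other position is W exactly when some move reaches an L, and L when every move reaches a W.
n=0: no move → L
n=1: no move → L
n=2: →0(L), so W
n=3: →1(L), so W
n=4: →1(L), so W
n=5: →3(W), 2(W) — all W, so L
n=6: →4(W), 3(W) — all W, so L
n=7: →5(L), so W
n=8: →6(L), so W
n=9: →6(L), so W
n=10: →8(W), 7(W) — all W, so L
n=11: →9(W), 8(W) — all W, so L
n=12: →10(L), so W
n=13: →11(L), so W
n=14: →11(L), so W
From 14, the L positions reachable in one move are: 11.

Remove 3, leaving 11.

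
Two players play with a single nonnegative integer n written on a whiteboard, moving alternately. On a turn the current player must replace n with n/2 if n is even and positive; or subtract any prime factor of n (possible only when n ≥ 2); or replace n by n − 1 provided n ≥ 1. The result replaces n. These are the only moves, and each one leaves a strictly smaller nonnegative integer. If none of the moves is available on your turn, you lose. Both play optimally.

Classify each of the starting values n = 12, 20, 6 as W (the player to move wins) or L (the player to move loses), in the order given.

12: W, 20: L, 6: W

Compute win/loss labels from the base case upward. A position with no move is L. Any other position is W if it can reach an L in one move, else L.
n=0: no move → L
n=1: W (go to 0, an L position)
n=2: W (go to 0, an L position)
n=3: W (go to 0, an L position)
n=4: L (options 2(W), 3(W) are all W)
n=5: W (go to 0, an L position)
n=6: W (go to 4, an L position)
n=7: W (go to 0, an L position)
n=8: W (go to 4, an L position)
n=9: L (options 6(W), 8(W) are all W)
n=10: W (go to 9, an L position)
n=11: W (go to 0, an L position)
n=12: W (go to 9, an L position)
n=13: W (go to 0, an L position)
n=14: L (options 7(W), 12(W), 13(W) are all W)
n=15: W (go to 14, an L position)
n=16: W (go to 14, an L position)
n=17: W (go to 0, an L position)
n=18: W (go to 9, an L position)
n=19: W (go to 0, an L position)
n=20: L (options 10(W), 15(W), 18(W), 19(W) are all W)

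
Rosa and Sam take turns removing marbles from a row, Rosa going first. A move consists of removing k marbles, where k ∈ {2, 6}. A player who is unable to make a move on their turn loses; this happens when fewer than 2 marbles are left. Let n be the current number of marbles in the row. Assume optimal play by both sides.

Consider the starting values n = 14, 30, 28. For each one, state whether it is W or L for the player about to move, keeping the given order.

Build the W/L table. Terminal = L. A non-terminal position is W if it has a move to some L; otherwise it is L.
n=0: no move → L
n=1: no move → L
n=2: can move to 0, which is L ⇒ W
n=3: can move to 1, which is L ⇒ W
n=4: the only move is to 2(W), a W ⇒ L
n=5: the only move is to 3(W), a W ⇒ L
n=6: can move to 4, which is L ⇒ W
n=7: can move to 5, which is L ⇒ W
n=8: moves to 6(W), 2(W); every one is W ⇒ L
n=9: moves to 7(W), 3(W); every one is W ⇒ L
n=10: can move to 8, which is L ⇒ W
n=11: can move to 9, which is L ⇒ W
n=12: moves to 10(W), 6(W); every one is W ⇒ L
n=13: moves to 11(W), 7(W); every one is W ⇒ L
n=14: can move to 12, which is L ⇒ W
n=15: can move to 13, which is L ⇒ W
n=16: moves to 14(W), 10(W); every one is W ⇒ L
n=17: moves to 15(W), 11(W); every one is W ⇒ L
n=18: can move to 16, which is L ⇒ W
n=19: can move to 17, which is L ⇒ W
n=20: moves to 18(W), 14(W); every one is W ⇒ L
n=21: moves to 19(W), 15(W); every one is W ⇒ L
n=22: can move to 20, which is L ⇒ W
n=23: can move to 21, which is L ⇒ W
n=24: moves to 22(W), 18(W); every one is W ⇒ L
n=25: moves to 23(W), 19(W); every one is W ⇒ L
n=26: can move to 24, which is L ⇒ W
n=27: can move to 25, which is L ⇒ W
n=28: moves to 26(W), 22(W); every one is W ⇒ L
n=29: moves to 27(W), 23(W); every one is W ⇒ L
n=30: can move to 28, which is L ⇒ W

14: W, 30: W, 28: L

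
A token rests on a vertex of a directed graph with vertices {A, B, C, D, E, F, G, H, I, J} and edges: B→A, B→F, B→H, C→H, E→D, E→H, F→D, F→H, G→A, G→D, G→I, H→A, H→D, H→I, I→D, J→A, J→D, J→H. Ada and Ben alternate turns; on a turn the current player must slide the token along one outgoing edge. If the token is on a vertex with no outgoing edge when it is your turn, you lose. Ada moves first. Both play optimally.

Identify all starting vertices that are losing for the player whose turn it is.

Positions with no move are L. A position that does have a move is losing for the player to move precisely when every available move leads to a winning position for the opponent. Fill in the labels:
Every edge goes from a vertex to one that appears earlier in the order A, D, I, H, G, J, E, F, C, B, so processing vertices in that order labels each vertex after all of its successors.
A: no outgoing edge → L
D: no outgoing edge → L
I: can move to D, which is L ⇒ W
H: can move to D, which is L ⇒ W
G: can move to D, which is L ⇒ W
J: can move to D, which is L ⇒ W
E: can move to D, which is L ⇒ W
F: can move to D, which is L ⇒ W
C: the only move is to H(W), a W ⇒ L
B: can move to A, which is L ⇒ W
Reading off the rows marked L gives the requested list; there are 3 such vertices.

A, C, D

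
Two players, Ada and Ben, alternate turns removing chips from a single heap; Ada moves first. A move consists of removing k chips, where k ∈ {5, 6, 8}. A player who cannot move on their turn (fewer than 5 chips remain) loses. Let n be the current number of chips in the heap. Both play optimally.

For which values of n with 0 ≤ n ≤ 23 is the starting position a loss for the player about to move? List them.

Compute win/loss labels from the base case upward. A position with no move is L. Any other position is W if it can reach an L in one move, else L.
n=0: no move → L
n=1: no move → L
n=2: no move → L
n=3: no move → L
n=4: no move → L
n=5: reaches L-position 0 → W
n=6: reaches L-position 1 → W
n=7: reaches L-position 2 → W
n=8: reaches L-position 3 → W
n=9: reaches L-position 4 → W
n=10: reaches L-position 4 → W
n=11: reaches L-position 3 → W
n=12: reaches L-position 4 → W
n=13: only reaches 8(W), 7(W), 5(W), all W → L
n=14: only reaches 9(W), 8(W), 6(W), all W → L
n=15: only reaches 10(W), 9(W), 7(W), all W → L
n=16: only reaches 11(W), 10(W), 8(W), all W → L
n=17: only reaches 12(W), 11(W), 9(W), all W → L
n=18: reaches L-position 13 → W
n=19: reaches L-position 14 → W
n=20: reaches L-position 15 → W
n=21: reaches L-position 16 → W
n=22: reaches L-position 17 → W
n=23: reaches L-position 17 → W
The losing starting values of n are exactly the entries labelled L in this table (10 of them).

0, 1, 2, 3, 4, 13, 14, 15, 16, 17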